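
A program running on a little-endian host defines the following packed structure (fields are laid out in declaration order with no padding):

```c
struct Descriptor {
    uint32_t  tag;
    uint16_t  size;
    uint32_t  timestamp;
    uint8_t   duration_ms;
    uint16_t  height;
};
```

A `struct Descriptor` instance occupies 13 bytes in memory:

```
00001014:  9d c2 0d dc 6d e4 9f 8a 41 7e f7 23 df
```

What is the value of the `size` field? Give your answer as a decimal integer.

58477

`size` follows `tag` (4 bytes), so it starts at byte offset 4 and occupies 2 bytes.
Bytes at offsets 4..5: 6D E4.
In little-endian order the low byte comes first in memory.
Reassemble most-significant byte first: E4 6D → 0xE46D.
0xE46D = 58477.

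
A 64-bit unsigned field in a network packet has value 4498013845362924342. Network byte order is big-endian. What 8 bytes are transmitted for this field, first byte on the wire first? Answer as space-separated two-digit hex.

3E 6C 27 C2 C7 A5 5B 36

4498013845362924342 in hexadecimal, padded to 64 bits, is 0x3E6C27C2C7A55B36.
Split into bytes (most-significant first): 3E 6C 27 C2 C7 A5 5B 36.
In big-endian order the high byte comes first in memory.
So the memory order matches the most-significant-first order: 3E 6C 27 C2 C7 A5 5B 36.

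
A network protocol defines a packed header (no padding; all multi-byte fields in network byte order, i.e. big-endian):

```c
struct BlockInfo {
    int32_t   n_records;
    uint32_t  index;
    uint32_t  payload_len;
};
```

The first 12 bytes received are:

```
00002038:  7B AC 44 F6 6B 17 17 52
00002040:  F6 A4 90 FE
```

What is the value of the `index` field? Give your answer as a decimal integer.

`index` follows `n_records` (4 bytes), so it starts at byte offset 4 and occupies 4 bytes.
Bytes at offsets 4..7: 6B 17 17 52.
Big-endian stores the most-significant byte at the lowest address.
The bytes are already most-significant first: 0x6B171752.
0x6B171752 = 1796675410.

1796675410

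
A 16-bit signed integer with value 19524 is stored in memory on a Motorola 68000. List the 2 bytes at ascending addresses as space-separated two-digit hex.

19524 in hexadecimal, padded to 16 bits, is 0x4C44.
Split into bytes (most-significant first): 4C 44.
Big-endian: lowest address holds the most-significant byte.
So the memory order matches the most-significant-first order: 4C 44.

4C 44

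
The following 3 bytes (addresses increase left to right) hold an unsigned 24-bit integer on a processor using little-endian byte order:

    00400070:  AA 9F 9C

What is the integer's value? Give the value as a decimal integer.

10264490

Little-endian stores the least-significant byte at the lowest address.
Reassemble most-significant byte first: 9C 9F AA → 0x9C9FAA.
0x9C9FAA = 10264490.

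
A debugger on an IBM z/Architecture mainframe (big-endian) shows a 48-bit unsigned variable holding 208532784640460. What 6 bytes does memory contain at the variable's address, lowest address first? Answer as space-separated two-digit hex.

208532784640460 in hexadecimal, padded to 48 bits, is 0xBDA8D28D71CC.
Split into bytes (most-significant first): BD A8 D2 8D 71 CC.
Big-endian stores the most-significant byte at the lowest address.
So the memory order matches the most-significant-first order: BD A8 D2 8D 71 CC.

BD A8 D2 8D 71 CC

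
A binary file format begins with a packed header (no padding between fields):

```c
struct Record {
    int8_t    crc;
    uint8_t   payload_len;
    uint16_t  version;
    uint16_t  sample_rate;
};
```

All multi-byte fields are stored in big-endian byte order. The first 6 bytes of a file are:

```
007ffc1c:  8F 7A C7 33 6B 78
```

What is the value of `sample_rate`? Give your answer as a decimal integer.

27512

`sample_rate` follows `crc` (1 B), `payload_len` (1 B), `version` (2 B), so it starts at offset 1 + 1 + 2 = 4 and occupies 2 bytes.
Bytes at offsets 4..5: 6B 78.
Big-endian stores the most-significant byte at the lowest address.
The bytes are already most-significant first: 0x6B78.
0x6B78 = 27512.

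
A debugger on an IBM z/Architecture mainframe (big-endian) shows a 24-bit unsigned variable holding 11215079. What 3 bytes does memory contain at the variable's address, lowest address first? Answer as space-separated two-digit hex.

AB 20 E7

11215079 in hexadecimal, padded to 24 bits, is 0xAB20E7.
Split into bytes (most-significant first): AB 20 E7.
In big-endian order the high byte comes first in memory.
So the memory order matches the most-significant-first order: AB 20 E7.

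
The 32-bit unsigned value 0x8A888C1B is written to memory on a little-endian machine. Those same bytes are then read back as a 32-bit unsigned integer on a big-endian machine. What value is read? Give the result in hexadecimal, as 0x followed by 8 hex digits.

Stored little-endian, the bytes at ascending addresses are 1B 8C 88 8A.
Read back as big-endian, the last byte is least significant, giving 0x1B8C888A.

0x1B8C888A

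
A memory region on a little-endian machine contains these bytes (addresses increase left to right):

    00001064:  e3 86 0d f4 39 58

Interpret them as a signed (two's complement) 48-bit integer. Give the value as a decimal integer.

97005930907363

Little-endian stores the least-significant byte at the lowest address.
Reassemble most-significant byte first: 58 39 F4 0D 86 E3 → 0x5839F40D86E3.
0x5839F40D86E3 = 97005930907363.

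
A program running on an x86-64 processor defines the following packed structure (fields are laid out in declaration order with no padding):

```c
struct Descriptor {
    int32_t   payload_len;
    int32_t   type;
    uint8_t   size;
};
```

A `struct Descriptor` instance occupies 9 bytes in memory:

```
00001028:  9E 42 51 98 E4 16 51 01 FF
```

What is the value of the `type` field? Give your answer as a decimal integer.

`type` follows `payload_len` (4 bytes), so it starts at byte offset 4 and occupies 4 bytes.
Bytes at offsets 4..7: E4 16 51 01.
In little-endian order the low byte comes first in memory.
Reassemble most-significant byte first: 01 51 16 E4 → 0x015116E4.
0x015116E4 = 22091492.

22091492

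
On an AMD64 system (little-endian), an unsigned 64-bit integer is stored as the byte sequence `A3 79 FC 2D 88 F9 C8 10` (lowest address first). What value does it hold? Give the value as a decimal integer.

1209490863231367587

Little-endian stores the least-significant byte at the lowest address.
Reassemble most-significant byte first: 10 C8 F9 88 2D FC 79 A3 → 0x10C8F9882DFC79A3.
0x10C8F9882DFC79A3 = 1209490863231367587.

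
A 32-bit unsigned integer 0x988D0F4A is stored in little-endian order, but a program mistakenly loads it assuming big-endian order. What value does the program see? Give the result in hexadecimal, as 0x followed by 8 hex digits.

Stored little-endian, the bytes at ascending addresses are 4A 0F 8D 98.
Read back as big-endian, the last byte is least significant, giving 0x4A0F8D98.

0x4A0F8D98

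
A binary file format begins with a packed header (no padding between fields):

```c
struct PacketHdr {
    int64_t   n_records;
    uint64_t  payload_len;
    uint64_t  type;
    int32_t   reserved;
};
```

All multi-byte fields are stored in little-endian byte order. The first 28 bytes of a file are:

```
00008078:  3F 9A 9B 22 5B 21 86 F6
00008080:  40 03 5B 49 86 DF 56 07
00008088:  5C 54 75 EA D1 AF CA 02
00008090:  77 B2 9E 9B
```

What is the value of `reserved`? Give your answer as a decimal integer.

-1684098441

`reserved` follows `n_records` (8 B), `payload_len` (8 B), `type` (8 B), so it starts at offset 8 + 8 + 8 = 24 and occupies 4 bytes.
Bytes at offsets 24..27: 77 B2 9E 9B.
Little-endian: lowest address holds the least-significant byte.
Reassemble most-significant byte first: 9B 9E B2 77 → 0x9B9EB277.
Top bit is set, so as a signed 32-bit value this is 0x9B9EB277 − 2^32 = -1684098441.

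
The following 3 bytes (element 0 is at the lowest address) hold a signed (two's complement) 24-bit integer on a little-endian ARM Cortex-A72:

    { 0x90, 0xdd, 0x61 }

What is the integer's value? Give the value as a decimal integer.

6413712

In little-endian order the low byte comes first in memory.
Reassemble most-significant byte first: 61 DD 90 → 0x61DD90.
0x61DD90 = 6413712.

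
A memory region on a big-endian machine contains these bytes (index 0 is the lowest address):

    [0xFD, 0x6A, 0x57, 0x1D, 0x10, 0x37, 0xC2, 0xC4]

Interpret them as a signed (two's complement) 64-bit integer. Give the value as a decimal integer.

-186240652244696380

Big-endian: lowest address holds the most-significant byte.
The bytes are already most-significant first: 0xFD6A571D1037C2C4.
Top bit is set, so as a signed 64-bit value this is 0xFD6A571D1037C2C4 − 2^64 = -186240652244696380.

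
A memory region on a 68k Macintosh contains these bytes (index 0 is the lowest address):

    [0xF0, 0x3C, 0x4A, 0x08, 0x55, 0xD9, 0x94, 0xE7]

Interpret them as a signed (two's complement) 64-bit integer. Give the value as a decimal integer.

Big-endian: lowest address holds the most-significant byte.
The bytes are already most-significant first: 0xF03C4A0855D994E7.
Top bit is set, so as a signed 64-bit value this is 0xF03C4A0855D994E7 − 2^64 = -1135951606343691033.

-1135951606343691033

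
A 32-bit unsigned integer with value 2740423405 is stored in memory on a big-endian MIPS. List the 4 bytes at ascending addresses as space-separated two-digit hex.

A3 57 8A ED

2740423405 in hexadecimal, padded to 32 bits, is 0xA3578AED.
Split into bytes (most-significant first): A3 57 8A ED.
Big-endian stores the most-significant byte at the lowest address.
So the memory order matches the most-significant-first order: A3 57 8A ED.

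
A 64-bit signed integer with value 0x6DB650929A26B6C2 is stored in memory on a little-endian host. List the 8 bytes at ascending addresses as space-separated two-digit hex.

Split into bytes (most-significant first): 6D B6 50 92 9A 26 B6 C2.
Little-endian stores the least-significant byte at the lowest address.
So at ascending addresses the bytes are C2 B6 26 9A 92 50 B6 6D.

C2 B6 26 9A 92 50 B6 6D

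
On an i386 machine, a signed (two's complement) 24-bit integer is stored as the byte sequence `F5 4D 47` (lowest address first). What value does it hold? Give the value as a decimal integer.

4673013

Little-endian: lowest address holds the least-significant byte.
Reassemble most-significant byte first: 47 4D F5 → 0x474DF5.
0x474DF5 = 4673013.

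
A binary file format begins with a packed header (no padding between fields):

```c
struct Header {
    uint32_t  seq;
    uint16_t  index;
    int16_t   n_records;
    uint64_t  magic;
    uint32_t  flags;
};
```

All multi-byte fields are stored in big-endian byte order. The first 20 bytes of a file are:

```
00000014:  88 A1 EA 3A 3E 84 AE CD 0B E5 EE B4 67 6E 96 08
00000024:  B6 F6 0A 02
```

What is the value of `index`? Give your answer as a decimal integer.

16004

`index` follows `seq` (4 bytes), so it starts at byte offset 4 and occupies 2 bytes.
Bytes at offsets 4..5: 3E 84.
Big-endian: lowest address holds the most-significant byte.
The bytes are already most-significant first: 0x3E84.
0x3E84 = 16004.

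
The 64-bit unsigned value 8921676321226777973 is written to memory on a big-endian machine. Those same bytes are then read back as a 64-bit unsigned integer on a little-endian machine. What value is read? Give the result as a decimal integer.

8459374558412656763

8921676321226777973 in 64-bit hexadecimal is 0x7BD0295857BC6575.
Stored big-endian, the bytes at ascending addresses are 7B D0 29 58 57 BC 65 75.
Read back as little-endian, the first byte is least significant, giving 0x7565BC575829D07B.
0x7565BC575829D07B = 8459374558412656763.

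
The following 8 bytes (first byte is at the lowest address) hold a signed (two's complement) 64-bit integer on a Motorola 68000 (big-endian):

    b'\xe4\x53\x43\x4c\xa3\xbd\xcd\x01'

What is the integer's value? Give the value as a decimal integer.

-1994176213551297279

Big-endian stores the most-significant byte at the lowest address.
The bytes are already most-significant first: 0xE453434CA3BDCD01.
Top bit is set, so as a signed 64-bit value this is 0xE453434CA3BDCD01 − 2^64 = -1994176213551297279.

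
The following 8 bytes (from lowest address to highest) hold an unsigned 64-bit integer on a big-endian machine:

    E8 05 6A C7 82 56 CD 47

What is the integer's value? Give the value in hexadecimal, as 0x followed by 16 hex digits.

0xE8056AC78256CD47

Big-endian stores the most-significant byte at the lowest address.
The bytes are already most-significant first: 0xE8056AC78256CD47.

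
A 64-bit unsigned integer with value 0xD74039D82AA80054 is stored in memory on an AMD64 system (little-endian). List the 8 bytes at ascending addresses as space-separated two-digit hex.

Split into bytes (most-significant first): D7 40 39 D8 2A A8 00 54.
Little-endian stores the least-significant byte at the lowest address.
So at ascending addresses the bytes are 54 00 A8 2A D8 39 40 D7.

54 00 A8 2A D8 39 40 D7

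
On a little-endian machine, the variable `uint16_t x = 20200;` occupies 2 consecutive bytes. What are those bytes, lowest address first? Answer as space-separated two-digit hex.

E8 4E

20200 in hexadecimal, padded to 16 bits, is 0x4EE8.
Split into bytes (most-significant first): 4E E8.
Little-endian stores the least-significant byte at the lowest address.
So at ascending addresses the bytes are E8 4E.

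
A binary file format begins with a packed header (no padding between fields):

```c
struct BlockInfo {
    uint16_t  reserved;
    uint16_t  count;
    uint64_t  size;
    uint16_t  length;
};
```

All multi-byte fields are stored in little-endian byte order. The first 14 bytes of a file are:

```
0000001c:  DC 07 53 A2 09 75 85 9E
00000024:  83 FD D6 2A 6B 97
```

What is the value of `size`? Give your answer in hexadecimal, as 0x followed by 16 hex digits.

`size` follows `reserved` (2 B), `count` (2 B), so it starts at offset 2 + 2 = 4 and occupies 8 bytes.
Bytes at offsets 4..11: 09 75 85 9E 83 FD D6 2A.
Little-endian: lowest address holds the least-significant byte.
Reassemble most-significant byte first: 2A D6 FD 83 9E 85 75 09 → 0x2AD6FD839E857509.

0x2AD6FD839E857509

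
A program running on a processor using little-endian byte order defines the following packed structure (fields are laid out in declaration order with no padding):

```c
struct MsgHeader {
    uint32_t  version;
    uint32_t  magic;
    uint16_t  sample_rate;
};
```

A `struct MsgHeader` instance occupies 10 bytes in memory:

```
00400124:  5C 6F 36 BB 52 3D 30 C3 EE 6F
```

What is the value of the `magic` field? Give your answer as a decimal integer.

`magic` follows `version` (4 bytes), so it starts at byte offset 4 and occupies 4 bytes.
Bytes at offsets 4..7: 52 3D 30 C3.
Little-endian: lowest address holds the least-significant byte.
Reassemble most-significant byte first: C3 30 3D 52 → 0xC3303D52.
0xC3303D52 = 3274718546.

3274718546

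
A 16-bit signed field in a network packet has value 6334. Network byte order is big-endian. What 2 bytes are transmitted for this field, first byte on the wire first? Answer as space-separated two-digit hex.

18 BE

6334 in hexadecimal, padded to 16 bits, is 0x18BE.
Split into bytes (most-significant first): 18 BE.
Big-endian stores the most-significant byte at the lowest address.
So the memory order matches the most-significant-first order: 18 BE.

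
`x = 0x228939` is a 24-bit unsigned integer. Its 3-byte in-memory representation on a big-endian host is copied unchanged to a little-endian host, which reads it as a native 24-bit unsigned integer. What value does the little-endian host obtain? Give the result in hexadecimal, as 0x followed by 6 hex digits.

Stored big-endian, the bytes at ascending addresses are 22 89 39.
Read back as little-endian, the first byte is least significant, giving 0x398922.

0x398922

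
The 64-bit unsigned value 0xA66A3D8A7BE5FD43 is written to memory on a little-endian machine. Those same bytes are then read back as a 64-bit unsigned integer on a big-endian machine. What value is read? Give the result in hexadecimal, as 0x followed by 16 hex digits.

0x43FDE57B8A3D6AA6

Stored little-endian, the bytes at ascending addresses are 43 FD E5 7B 8A 3D 6A A6.
Read back as big-endian, the last byte is least significant, giving 0x43FDE57B8A3D6AA6.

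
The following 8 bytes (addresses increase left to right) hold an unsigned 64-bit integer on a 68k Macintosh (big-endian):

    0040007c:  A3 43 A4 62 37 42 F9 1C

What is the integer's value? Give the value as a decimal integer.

11764427393362753820

In big-endian order the high byte comes first in memory.
The bytes are already most-significant first: 0xA343A4623742F91C.
0xA343A4623742F91C = 11764427393362753820.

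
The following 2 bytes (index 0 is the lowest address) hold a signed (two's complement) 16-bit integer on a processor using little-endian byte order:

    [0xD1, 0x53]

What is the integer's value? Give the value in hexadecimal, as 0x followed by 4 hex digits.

0x53D1

Little-endian stores the least-significant byte at the lowest address.
Reassemble most-significant byte first: 53 D1 → 0x53D1.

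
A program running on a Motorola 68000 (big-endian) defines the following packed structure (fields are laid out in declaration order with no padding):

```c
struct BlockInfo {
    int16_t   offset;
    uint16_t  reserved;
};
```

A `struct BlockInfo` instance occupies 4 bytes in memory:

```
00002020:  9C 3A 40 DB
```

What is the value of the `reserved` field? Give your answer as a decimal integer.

16603

`reserved` follows `offset` (2 bytes), so it starts at byte offset 2 and occupies 2 bytes.
Bytes at offsets 2..3: 40 DB.
Big-endian stores the most-significant byte at the lowest address.
The bytes are already most-significant first: 0x40DB.
0x40DB = 16603.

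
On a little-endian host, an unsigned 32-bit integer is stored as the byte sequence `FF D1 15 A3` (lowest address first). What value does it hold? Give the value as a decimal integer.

2736116223

In little-endian order the low byte comes first in memory.
Reassemble most-significant byte first: A3 15 D1 FF → 0xA315D1FF.
0xA315D1FF = 2736116223.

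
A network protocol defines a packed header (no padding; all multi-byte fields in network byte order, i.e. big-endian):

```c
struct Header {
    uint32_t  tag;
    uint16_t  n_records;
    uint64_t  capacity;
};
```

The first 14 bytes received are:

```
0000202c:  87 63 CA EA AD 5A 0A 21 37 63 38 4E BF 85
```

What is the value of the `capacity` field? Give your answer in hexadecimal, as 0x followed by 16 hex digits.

`capacity` follows `tag` (4 B), `n_records` (2 B), so it starts at offset 4 + 2 = 6 and occupies 8 bytes.
Bytes at offsets 6..13: 0A 21 37 63 38 4E BF 85.
In big-endian order the high byte comes first in memory.
The bytes are already most-significant first: 0x0A213763384EBF85.

0x0A213763384EBF85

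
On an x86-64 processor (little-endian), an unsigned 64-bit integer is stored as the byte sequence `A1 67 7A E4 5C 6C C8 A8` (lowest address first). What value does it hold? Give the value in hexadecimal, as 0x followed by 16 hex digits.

Little-endian: lowest address holds the least-significant byte.
Reassemble most-significant byte first: A8 C8 6C 5C E4 7A 67 A1 → 0xA8C86C5CE47A67A1.

0xA8C86C5CE47A67A1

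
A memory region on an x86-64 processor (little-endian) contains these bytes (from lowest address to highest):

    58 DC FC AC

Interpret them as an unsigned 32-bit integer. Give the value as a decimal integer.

Little-endian: lowest address holds the least-significant byte.
Reassemble most-significant byte first: AC FC DC 58 → 0xACFCDC58.
0xACFCDC58 = 2902252632.

2902252632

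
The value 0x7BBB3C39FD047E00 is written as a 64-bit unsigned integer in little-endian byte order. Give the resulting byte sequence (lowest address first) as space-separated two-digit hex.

00 7E 04 FD 39 3C BB 7B

Split into bytes (most-significant first): 7B BB 3C 39 FD 04 7E 00.
Little-endian stores the least-significant byte at the lowest address.
So at ascending addresses the bytes are 00 7E 04 FD 39 3C BB 7B.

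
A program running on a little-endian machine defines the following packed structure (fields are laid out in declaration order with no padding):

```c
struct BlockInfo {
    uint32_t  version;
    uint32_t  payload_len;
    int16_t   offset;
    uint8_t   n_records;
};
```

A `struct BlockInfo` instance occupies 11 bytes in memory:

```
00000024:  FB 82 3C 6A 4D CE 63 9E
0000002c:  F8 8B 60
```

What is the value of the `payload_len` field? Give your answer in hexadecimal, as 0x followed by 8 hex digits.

0x9E63CE4D

`payload_len` follows `version` (4 bytes), so it starts at byte offset 4 and occupies 4 bytes.
Bytes at offsets 4..7: 4D CE 63 9E.
Little-endian: lowest address holds the least-significant byte.
Reassemble most-significant byte first: 9E 63 CE 4D → 0x9E63CE4D.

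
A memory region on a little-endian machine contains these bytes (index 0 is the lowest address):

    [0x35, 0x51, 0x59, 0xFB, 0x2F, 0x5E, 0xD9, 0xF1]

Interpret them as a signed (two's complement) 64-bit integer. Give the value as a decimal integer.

-1019680280449298123

Little-endian: lowest address holds the least-significant byte.
Reassemble most-significant byte first: F1 D9 5E 2F FB 59 51 35 → 0xF1D95E2FFB595135.
Top bit is set, so as a signed 64-bit value this is 0xF1D95E2FFB595135 − 2^64 = -1019680280449298123.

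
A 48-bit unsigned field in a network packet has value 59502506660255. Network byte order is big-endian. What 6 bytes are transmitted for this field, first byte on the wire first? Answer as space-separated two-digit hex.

59502506660255 in hexadecimal, padded to 48 bits, is 0x361E01C5D19F.
Split into bytes (most-significant first): 36 1E 01 C5 D1 9F.
Big-endian: lowest address holds the most-significant byte.
So the memory order matches the most-significant-first order: 36 1E 01 C5 D1 9F.

36 1E 01 C5 D1 9F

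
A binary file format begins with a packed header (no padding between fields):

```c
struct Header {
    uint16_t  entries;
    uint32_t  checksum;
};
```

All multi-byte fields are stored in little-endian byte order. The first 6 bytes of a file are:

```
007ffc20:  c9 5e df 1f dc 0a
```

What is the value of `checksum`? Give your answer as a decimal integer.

182198239

`checksum` follows `entries` (2 bytes), so it starts at byte offset 2 and occupies 4 bytes.
Bytes at offsets 2..5: DF 1F DC 0A.
Little-endian: lowest address holds the least-significant byte.
Reassemble most-significant byte first: 0A DC 1F DF → 0x0ADC1FDF.
0x0ADC1FDF = 182198239.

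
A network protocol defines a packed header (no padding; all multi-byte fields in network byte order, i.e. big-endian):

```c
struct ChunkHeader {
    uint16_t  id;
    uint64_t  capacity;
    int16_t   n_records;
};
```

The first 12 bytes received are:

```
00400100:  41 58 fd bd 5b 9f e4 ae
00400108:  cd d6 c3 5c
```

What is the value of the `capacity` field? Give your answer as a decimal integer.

`capacity` follows `id` (2 bytes), so it starts at byte offset 2 and occupies 8 bytes.
Bytes at offsets 2..9: FD BD 5B 9F E4 AE CD D6.
Big-endian: lowest address holds the most-significant byte.
The bytes are already most-significant first: 0xFDBD5B9FE4AECDD6.
0xFDBD5B9FE4AECDD6 = 18283870804488670678.

18283870804488670678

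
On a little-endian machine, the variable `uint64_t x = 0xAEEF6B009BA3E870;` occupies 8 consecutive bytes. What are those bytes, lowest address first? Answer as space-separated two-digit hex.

Split into bytes (most-significant first): AE EF 6B 00 9B A3 E8 70.
Little-endian stores the least-significant byte at the lowest address.
So at ascending addresses the bytes are 70 E8 A3 9B 00 6B EF AE.

70 E8 A3 9B 00 6B EF AE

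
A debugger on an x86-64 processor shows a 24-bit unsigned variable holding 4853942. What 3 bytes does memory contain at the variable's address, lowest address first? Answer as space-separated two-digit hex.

B6 10 4A

4853942 in hexadecimal, padded to 24 bits, is 0x4A10B6.
Split into bytes (most-significant first): 4A 10 B6.
In little-endian order the low byte comes first in memory.
So at ascending addresses the bytes are B6 10 4A.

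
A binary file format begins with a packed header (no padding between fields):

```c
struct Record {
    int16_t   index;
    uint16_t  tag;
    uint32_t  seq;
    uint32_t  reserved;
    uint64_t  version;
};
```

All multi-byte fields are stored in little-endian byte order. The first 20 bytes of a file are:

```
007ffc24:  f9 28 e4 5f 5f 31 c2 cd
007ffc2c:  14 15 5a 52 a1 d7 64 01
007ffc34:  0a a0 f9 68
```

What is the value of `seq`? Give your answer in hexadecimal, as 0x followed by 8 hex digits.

`seq` follows `index` (2 B), `tag` (2 B), so it starts at offset 2 + 2 = 4 and occupies 4 bytes.
Bytes at offsets 4..7: 5F 31 C2 CD.
Little-endian stores the least-significant byte at the lowest address.
Reassemble most-significant byte first: CD C2 31 5F → 0xCDC2315F.

0xCDC2315F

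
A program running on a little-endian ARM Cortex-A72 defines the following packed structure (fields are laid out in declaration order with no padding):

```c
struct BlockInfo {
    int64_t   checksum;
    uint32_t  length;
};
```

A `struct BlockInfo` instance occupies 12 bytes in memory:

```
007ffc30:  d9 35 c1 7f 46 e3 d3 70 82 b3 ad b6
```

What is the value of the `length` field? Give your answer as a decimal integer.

`length` follows `checksum` (8 bytes), so it starts at byte offset 8 and occupies 4 bytes.
Bytes at offsets 8..11: 82 B3 AD B6.
In little-endian order the low byte comes first in memory.
Reassemble most-significant byte first: B6 AD B3 82 → 0xB6ADB382.
0xB6ADB382 = 3064836994.

3064836994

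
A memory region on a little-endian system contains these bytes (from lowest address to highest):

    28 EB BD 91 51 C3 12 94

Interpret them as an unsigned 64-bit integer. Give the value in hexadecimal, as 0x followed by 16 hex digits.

In little-endian order the low byte comes first in memory.
Reassemble most-significant byte first: 94 12 C3 51 91 BD EB 28 → 0x9412C35191BDEB28.

0x9412C35191BDEB28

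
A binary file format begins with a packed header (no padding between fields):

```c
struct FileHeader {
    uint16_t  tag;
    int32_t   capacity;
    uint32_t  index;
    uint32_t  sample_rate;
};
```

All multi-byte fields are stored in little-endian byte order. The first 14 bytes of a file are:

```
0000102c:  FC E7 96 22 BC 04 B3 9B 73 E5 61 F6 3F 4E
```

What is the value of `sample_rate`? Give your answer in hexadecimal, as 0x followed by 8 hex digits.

`sample_rate` follows `tag` (2 B), `capacity` (4 B), `index` (4 B), so it starts at offset 2 + 4 + 4 = 10 and occupies 4 bytes.
Bytes at offsets 10..13: 61 F6 3F 4E.
In little-endian order the low byte comes first in memory.
Reassemble most-significant byte first: 4E 3F F6 61 → 0x4E3FF661.

0x4E3FF661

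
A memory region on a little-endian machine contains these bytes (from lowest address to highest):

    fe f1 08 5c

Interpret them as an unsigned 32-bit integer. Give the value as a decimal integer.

1544090110

Little-endian: lowest address holds the least-significant byte.
Reassemble most-significant byte first: 5C 08 F1 FE → 0x5C08F1FE.
0x5C08F1FE = 1544090110.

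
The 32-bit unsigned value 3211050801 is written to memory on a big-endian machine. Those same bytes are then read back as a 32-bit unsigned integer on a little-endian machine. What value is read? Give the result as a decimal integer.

3211050801 in 32-bit hexadecimal is 0xBF64BF31.
Stored big-endian, the bytes at ascending addresses are BF 64 BF 31.
Read back as little-endian, the first byte is least significant, giving 0x31BF64BF.
0x31BF64BF = 834626751.

834626751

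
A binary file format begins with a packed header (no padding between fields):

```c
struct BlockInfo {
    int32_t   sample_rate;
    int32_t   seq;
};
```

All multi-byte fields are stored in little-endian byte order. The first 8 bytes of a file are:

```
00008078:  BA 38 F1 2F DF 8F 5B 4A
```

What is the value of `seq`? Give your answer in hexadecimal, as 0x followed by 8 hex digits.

0x4A5B8FDF

`seq` follows `sample_rate` (4 bytes), so it starts at byte offset 4 and occupies 4 bytes.
Bytes at offsets 4..7: DF 8F 5B 4A.
Little-endian stores the least-significant byte at the lowest address.
Reassemble most-significant byte first: 4A 5B 8F DF → 0x4A5B8FDF.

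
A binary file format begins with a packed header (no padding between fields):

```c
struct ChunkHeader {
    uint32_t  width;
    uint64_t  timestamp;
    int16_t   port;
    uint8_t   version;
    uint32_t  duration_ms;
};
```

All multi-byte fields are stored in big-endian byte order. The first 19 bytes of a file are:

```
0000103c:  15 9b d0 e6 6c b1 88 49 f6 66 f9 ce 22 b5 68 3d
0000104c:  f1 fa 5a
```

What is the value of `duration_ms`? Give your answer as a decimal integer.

1039268442

`duration_ms` follows `width` (4 B), `timestamp` (8 B), `port` (2 B), `version` (1 B), so it starts at offset 4 + 8 + 2 + 1 = 15 and occupies 4 bytes.
Bytes at offsets 15..18: 3D F1 FA 5A.
Big-endian stores the most-significant byte at the lowest address.
The bytes are already most-significant first: 0x3DF1FA5A.
0x3DF1FA5A = 1039268442.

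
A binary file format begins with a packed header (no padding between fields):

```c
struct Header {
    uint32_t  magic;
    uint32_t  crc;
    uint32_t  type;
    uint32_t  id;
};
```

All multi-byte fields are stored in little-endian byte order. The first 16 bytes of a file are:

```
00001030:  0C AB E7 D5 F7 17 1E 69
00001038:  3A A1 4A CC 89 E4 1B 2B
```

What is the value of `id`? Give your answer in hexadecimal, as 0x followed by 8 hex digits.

`id` follows `magic` (4 B), `crc` (4 B), `type` (4 B), so it starts at offset 4 + 4 + 4 = 12 and occupies 4 bytes.
Bytes at offsets 12..15: 89 E4 1B 2B.
In little-endian order the low byte comes first in memory.
Reassemble most-significant byte first: 2B 1B E4 89 → 0x2B1BE489.

0x2B1BE489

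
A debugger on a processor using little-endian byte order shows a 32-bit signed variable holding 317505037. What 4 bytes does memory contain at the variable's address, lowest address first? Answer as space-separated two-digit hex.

317505037 in hexadecimal, padded to 32 bits, is 0x12ECBE0D.
Split into bytes (most-significant first): 12 EC BE 0D.
In little-endian order the low byte comes first in memory.
So at ascending addresses the bytes are 0D BE EC 12.

0D BE EC 12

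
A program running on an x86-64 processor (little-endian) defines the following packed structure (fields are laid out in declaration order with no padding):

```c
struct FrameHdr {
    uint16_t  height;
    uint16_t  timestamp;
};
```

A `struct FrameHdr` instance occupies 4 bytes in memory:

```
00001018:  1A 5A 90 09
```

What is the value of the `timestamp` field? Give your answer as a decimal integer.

`timestamp` follows `height` (2 bytes), so it starts at byte offset 2 and occupies 2 bytes.
Bytes at offsets 2..3: 90 09.
In little-endian order the low byte comes first in memory.
Reassemble most-significant byte first: 09 90 → 0x0990.
0x0990 = 2448.

2448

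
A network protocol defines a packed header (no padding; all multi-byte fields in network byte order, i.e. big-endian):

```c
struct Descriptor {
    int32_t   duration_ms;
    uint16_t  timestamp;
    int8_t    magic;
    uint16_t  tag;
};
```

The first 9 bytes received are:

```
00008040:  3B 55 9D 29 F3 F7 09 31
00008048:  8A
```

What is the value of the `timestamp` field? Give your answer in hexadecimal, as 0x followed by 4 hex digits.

`timestamp` follows `duration_ms` (4 bytes), so it starts at byte offset 4 and occupies 2 bytes.
Bytes at offsets 4..5: F3 F7.
Big-endian stores the most-significant byte at the lowest address.
The bytes are already most-significant first: 0xF3F7.

0xF3F7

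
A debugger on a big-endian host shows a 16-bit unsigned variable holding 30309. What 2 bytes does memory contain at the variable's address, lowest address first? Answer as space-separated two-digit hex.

30309 in hexadecimal, padded to 16 bits, is 0x7665.
Split into bytes (most-significant first): 76 65.
In big-endian order the high byte comes first in memory.
So the memory order matches the most-significant-first order: 76 65.

76 65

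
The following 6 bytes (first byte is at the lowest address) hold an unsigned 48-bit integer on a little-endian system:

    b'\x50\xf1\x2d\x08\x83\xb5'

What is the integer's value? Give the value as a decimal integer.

Little-endian stores the least-significant byte at the lowest address.
Reassemble most-significant byte first: B5 83 08 2D F1 50 → 0xB583082DF150.
0xB583082DF150 = 199574382571856.

199574382571856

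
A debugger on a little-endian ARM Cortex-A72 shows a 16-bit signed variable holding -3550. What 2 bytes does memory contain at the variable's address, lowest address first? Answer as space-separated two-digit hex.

22 F2

Two's complement of -3550 in 16 bits: 3550 = 0x0DDE; invert → 0xF221; add 1 → 0xF222.
Split into bytes (most-significant first): F2 22.
Little-endian: lowest address holds the least-significant byte.
So at ascending addresses the bytes are 22 F2.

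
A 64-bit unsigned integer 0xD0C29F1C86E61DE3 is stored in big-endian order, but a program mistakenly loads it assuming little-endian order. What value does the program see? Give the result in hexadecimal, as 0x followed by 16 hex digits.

0xE31DE6861C9FC2D0

Stored big-endian, the bytes at ascending addresses are D0 C2 9F 1C 86 E6 1D E3.
Read back as little-endian, the first byte is least significant, giving 0xE31DE6861C9FC2D0.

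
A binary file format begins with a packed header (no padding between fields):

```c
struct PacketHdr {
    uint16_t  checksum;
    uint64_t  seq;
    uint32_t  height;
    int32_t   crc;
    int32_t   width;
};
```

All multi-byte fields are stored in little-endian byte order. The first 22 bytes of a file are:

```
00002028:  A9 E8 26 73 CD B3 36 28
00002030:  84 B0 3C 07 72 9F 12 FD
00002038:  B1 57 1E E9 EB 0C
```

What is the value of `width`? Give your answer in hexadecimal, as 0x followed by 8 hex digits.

0x0CEBE91E

`width` follows `checksum` (2 B), `seq` (8 B), `height` (4 B), `crc` (4 B), so it starts at offset 2 + 8 + 4 + 4 = 18 and occupies 4 bytes.
Bytes at offsets 18..21: 1E E9 EB 0C.
Little-endian stores the least-significant byte at the lowest address.
Reassemble most-significant byte first: 0C EB E9 1E → 0x0CEBE91E.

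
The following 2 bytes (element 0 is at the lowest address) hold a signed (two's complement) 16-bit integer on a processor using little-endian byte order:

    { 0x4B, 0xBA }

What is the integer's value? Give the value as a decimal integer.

Little-endian: lowest address holds the least-significant byte.
Reassemble most-significant byte first: BA 4B → 0xBA4B.
Top bit is set, so as a signed 16-bit value this is 0xBA4B − 2^16 = -17845.

-17845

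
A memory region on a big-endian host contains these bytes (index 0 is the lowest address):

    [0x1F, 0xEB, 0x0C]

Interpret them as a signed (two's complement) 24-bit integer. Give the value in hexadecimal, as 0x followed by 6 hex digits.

0x1FEB0C

Big-endian: lowest address holds the most-significant byte.
The bytes are already most-significant first: 0x1FEB0C.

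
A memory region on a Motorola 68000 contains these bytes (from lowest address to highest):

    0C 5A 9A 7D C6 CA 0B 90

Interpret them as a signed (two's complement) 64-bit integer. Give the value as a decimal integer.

890193741355813776

Big-endian stores the most-significant byte at the lowest address.
The bytes are already most-significant first: 0x0C5A9A7DC6CA0B90.
0x0C5A9A7DC6CA0B90 = 890193741355813776.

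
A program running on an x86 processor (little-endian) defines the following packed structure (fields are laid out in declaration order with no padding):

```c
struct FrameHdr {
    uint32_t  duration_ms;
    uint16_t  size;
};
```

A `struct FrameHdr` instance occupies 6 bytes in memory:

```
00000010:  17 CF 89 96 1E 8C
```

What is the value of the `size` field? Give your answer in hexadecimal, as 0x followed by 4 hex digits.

`size` follows `duration_ms` (4 bytes), so it starts at byte offset 4 and occupies 2 bytes.
Bytes at offsets 4..5: 1E 8C.
Little-endian: lowest address holds the least-significant byte.
Reassemble most-significant byte first: 8C 1E → 0x8C1E.

0x8C1E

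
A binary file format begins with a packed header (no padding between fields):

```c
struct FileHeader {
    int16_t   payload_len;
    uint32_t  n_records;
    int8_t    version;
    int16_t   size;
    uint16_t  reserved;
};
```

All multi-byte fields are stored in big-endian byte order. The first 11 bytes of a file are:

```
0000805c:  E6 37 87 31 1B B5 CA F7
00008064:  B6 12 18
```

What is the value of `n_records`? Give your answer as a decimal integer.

`n_records` follows `payload_len` (2 bytes), so it starts at byte offset 2 and occupies 4 bytes.
Bytes at offsets 2..5: 87 31 1B B5.
In big-endian order the high byte comes first in memory.
The bytes are already most-significant first: 0x87311BB5.
0x87311BB5 = 2268142517.

2268142517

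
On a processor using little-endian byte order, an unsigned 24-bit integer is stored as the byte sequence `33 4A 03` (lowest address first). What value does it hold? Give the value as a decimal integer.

In little-endian order the low byte comes first in memory.
Reassemble most-significant byte first: 03 4A 33 → 0x034A33.
0x034A33 = 215603.

215603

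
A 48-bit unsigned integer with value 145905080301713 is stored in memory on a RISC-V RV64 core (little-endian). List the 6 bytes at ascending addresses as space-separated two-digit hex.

145905080301713 in hexadecimal, padded to 48 bits, is 0x84B32C7B7891.
Split into bytes (most-significant first): 84 B3 2C 7B 78 91.
Little-endian: lowest address holds the least-significant byte.
So at ascending addresses the bytes are 91 78 7B 2C B3 84.

91 78 7B 2C B3 84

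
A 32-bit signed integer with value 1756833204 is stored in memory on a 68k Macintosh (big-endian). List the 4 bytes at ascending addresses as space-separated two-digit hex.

1756833204 in hexadecimal, padded to 32 bits, is 0x68B725B4.
Split into bytes (most-significant first): 68 B7 25 B4.
Big-endian stores the most-significant byte at the lowest address.
So the memory order matches the most-significant-first order: 68 B7 25 B4.

68 B7 25 B4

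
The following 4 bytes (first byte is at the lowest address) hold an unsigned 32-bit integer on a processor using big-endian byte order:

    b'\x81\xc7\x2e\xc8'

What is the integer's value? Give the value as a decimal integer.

2177314504

Big-endian: lowest address holds the most-significant byte.
The bytes are already most-significant first: 0x81C72EC8.
0x81C72EC8 = 2177314504.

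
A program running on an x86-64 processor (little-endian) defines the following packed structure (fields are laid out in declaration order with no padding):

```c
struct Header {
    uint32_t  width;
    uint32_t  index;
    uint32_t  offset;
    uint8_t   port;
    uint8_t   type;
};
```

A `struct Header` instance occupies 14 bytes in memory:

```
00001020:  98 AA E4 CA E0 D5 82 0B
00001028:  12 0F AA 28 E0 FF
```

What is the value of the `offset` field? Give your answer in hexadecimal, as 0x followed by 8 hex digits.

0x28AA0F12

`offset` follows `width` (4 B), `index` (4 B), so it starts at offset 4 + 4 = 8 and occupies 4 bytes.
Bytes at offsets 8..11: 12 0F AA 28.
In little-endian order the low byte comes first in memory.
Reassemble most-significant byte first: 28 AA 0F 12 → 0x28AA0F12.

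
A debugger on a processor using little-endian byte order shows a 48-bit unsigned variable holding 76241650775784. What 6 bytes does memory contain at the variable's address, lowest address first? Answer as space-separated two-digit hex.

76241650775784 in hexadecimal, padded to 48 bits, is 0x45576482F6E8.
Split into bytes (most-significant first): 45 57 64 82 F6 E8.
In little-endian order the low byte comes first in memory.
So at ascending addresses the bytes are E8 F6 82 64 57 45.

E8 F6 82 64 57 45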